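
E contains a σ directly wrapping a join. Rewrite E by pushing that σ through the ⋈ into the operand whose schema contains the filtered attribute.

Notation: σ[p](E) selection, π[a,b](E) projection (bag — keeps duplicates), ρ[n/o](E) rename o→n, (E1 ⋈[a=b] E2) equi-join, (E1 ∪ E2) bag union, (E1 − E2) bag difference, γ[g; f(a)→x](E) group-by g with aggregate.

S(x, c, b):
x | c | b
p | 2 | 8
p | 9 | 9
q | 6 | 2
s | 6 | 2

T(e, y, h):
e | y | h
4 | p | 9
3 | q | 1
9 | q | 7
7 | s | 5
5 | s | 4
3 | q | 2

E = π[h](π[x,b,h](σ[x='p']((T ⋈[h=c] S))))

σ filters on x, owned by the right side.
E' = π[h](π[x,b,h]((T ⋈[h=c] σ[x='p'](S))))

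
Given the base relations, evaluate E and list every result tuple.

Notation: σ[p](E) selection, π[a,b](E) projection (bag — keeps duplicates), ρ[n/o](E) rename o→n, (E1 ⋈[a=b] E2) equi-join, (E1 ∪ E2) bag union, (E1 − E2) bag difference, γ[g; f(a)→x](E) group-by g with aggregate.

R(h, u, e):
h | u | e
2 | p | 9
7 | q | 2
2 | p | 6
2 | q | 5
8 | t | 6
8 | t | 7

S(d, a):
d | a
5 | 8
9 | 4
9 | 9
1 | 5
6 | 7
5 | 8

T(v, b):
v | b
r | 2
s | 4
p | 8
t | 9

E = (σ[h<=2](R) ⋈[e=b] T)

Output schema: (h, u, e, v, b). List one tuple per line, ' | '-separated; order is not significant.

Per-node cardinality:
  R → 6
  σ[h<=2](R) → 3
  T → 4
  (σ[h<=2](R) ⋈[e=b] T) → 1

== RESULT ==
h | u | e | v | b
2 | p | 9 | t | 9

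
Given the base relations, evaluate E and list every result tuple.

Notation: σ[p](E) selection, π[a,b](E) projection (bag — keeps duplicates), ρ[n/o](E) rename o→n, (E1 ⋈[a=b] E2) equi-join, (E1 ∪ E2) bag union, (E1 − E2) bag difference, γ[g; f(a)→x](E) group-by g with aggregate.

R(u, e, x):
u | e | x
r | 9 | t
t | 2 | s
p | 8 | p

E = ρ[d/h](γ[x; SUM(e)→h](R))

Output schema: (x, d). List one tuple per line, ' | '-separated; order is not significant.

Per-node cardinality:
  R → 3
  γ[x; SUM(e)→h](R) → 3
  ρ[d/h](γ[x; SUM(e)→h](R)) → 3

== RESULT ==
x | d
p | 8
s | 2
t | 9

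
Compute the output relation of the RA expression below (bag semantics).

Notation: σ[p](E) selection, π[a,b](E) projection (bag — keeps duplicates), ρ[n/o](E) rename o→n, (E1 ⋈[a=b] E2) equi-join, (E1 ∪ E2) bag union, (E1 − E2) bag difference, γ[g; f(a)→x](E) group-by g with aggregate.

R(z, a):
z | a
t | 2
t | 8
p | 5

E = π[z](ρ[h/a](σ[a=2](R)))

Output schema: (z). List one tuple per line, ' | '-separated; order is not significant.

Stepwise |·|:
  R → 3
  σ[a=2](R) → 1
  ρ[h/a](σ[a=2](R)) → 1
  π[z](ρ[h/a](σ[a=2](R))) → 1

== RESULT ==
z
t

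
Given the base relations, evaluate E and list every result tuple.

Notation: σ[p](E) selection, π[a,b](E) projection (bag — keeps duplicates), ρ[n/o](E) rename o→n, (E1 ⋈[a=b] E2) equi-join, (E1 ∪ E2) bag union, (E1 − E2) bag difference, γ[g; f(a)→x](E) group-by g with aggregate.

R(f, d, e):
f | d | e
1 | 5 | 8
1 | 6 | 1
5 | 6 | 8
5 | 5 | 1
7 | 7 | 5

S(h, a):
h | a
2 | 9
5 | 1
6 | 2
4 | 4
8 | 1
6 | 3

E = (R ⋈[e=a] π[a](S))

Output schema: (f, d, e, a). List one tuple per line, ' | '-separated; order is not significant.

Per-node cardinality:
  R → 5
  S → 6
  π[a](S) → 6
  (R ⋈[e=a] π[a](S)) → 4

== RESULT ==
f | d | e | a
1 | 6 | 1 | 1
1 | 6 | 1 | 1
5 | 5 | 1 | 1
5 | 5 | 1 | 1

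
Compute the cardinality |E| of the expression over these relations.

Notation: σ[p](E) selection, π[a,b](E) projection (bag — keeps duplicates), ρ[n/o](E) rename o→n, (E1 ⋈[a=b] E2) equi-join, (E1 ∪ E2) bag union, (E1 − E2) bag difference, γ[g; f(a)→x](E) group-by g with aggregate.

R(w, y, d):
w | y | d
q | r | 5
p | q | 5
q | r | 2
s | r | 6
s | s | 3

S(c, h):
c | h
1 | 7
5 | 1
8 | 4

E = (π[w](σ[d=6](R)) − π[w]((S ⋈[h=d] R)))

Row counts bottom-up:
  R → 5
  σ[d=6](R) → 1
  π[w](σ[d=6](R)) → 1
  S → 3
  R → 5
  (S ⋈[h=d] R) → 0
  π[w]((S ⋈[h=d] R)) → 0
  (π[w](σ[d=6](R)) − π[w]((S ⋈[h=d] R))) → 1

|E| = 1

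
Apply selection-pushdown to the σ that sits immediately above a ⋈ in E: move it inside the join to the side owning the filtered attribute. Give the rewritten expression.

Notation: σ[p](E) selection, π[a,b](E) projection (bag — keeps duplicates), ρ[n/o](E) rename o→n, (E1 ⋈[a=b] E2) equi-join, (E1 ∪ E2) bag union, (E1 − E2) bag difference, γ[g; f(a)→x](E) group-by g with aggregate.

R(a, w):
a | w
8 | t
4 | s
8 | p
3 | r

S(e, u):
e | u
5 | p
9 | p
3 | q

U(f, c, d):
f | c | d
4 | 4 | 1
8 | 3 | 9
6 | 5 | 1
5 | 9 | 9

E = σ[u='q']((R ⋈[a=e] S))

σ filters on u, owned by the right side.
E' = (R ⋈[a=e] σ[u='q'](S))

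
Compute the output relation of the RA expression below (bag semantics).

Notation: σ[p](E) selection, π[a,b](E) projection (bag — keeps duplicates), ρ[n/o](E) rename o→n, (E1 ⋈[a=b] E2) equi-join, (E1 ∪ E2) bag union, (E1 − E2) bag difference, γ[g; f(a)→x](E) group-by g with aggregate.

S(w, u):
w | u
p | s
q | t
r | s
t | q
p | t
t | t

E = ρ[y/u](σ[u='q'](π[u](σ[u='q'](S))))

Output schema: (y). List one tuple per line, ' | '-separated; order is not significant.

Per-node cardinality:
  S → 6
  σ[u='q'](S) → 1
  π[u](σ[u='q'](S)) → 1
  σ[u='q'](π[u](σ[u='q'](S))) → 1
  ρ[y/u](σ[u='q'](π[u](σ[u='q'](S)))) → 1

== RESULT ==
y
q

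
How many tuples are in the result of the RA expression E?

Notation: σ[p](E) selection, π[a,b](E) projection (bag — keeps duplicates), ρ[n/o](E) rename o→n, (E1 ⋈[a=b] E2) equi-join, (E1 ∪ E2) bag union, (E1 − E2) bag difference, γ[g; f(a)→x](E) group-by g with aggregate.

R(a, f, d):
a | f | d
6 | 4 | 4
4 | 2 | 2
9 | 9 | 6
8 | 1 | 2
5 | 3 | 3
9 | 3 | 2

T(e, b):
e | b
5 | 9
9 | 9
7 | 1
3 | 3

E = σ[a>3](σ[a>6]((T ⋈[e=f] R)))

Stepwise |·|:
  T → 4
  R → 6
  (T ⋈[e=f] R) → 3
  σ[a>6]((T ⋈[e=f] R)) → 2
  σ[a>3](σ[a>6]((T ⋈[e=f] R))) → 2

|E| = 2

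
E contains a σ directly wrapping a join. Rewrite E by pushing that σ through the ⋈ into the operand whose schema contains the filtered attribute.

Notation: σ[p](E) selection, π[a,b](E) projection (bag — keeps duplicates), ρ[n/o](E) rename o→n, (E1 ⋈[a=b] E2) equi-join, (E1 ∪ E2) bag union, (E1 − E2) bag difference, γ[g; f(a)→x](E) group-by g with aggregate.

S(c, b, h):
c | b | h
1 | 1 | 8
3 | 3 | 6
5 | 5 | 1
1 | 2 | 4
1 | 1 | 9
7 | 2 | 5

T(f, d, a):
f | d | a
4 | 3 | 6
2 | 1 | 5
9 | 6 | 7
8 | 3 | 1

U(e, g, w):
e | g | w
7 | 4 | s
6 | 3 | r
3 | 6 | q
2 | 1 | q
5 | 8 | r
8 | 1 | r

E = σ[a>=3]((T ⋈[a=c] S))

σ filters on a, owned by the left side.
E' = (σ[a>=3](T) ⋈[a=c] S)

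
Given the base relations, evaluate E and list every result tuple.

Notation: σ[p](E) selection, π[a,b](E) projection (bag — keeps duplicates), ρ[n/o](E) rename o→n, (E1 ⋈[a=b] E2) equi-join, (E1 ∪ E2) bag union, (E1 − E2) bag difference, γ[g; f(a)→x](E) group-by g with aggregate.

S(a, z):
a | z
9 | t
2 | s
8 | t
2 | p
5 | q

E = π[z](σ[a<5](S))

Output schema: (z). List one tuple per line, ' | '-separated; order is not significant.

Stepwise |·|:
  S → 5
  σ[a<5](S) → 2
  π[z](σ[a<5](S)) → 2

== RESULT ==
z
p
s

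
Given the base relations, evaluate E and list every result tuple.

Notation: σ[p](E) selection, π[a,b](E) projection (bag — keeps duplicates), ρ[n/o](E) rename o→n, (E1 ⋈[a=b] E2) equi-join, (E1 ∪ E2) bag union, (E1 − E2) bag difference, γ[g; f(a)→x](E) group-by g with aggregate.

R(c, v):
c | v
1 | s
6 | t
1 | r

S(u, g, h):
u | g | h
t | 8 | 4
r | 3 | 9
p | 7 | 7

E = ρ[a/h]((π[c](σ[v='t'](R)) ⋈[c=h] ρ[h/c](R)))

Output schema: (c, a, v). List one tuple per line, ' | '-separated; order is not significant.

Subexpression sizes:
  R → 3
  σ[v='t'](R) → 1
  π[c](σ[v='t'](R)) → 1
  R → 3
  ρ[h/c](R) → 3
  (π[c](σ[v='t'](R)) ⋈[c=h] ρ[h/c](R)) → 1
  ρ[a/h]((π[c](σ[v='t'](R)) ⋈[c=h] ρ[h/c](R))) → 1

== RESULT ==
c | a | v
6 | 6 | t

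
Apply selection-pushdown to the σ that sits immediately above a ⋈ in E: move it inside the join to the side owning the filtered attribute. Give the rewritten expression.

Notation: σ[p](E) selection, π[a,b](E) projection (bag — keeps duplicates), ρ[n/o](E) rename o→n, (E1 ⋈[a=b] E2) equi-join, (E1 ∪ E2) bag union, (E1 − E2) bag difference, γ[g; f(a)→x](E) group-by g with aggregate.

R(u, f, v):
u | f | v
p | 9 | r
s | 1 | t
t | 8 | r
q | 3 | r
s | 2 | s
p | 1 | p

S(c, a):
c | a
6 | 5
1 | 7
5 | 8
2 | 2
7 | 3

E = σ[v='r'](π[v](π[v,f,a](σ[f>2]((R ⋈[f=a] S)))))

σ filters on f, owned by the left side.
E' = σ[v='r'](π[v](π[v,f,a]((σ[f>2](R) ⋈[f=a] S))))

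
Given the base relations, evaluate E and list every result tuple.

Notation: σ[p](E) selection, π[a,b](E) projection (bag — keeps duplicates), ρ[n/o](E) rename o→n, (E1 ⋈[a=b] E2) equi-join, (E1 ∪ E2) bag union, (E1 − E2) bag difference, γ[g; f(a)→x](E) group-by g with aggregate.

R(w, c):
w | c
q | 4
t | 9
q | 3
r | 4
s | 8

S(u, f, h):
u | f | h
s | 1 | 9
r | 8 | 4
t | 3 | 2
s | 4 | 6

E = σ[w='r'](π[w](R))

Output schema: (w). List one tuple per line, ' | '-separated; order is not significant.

Subexpression sizes:
  R → 5
  π[w](R) → 5
  σ[w='r'](π[w](R)) → 1

== RESULT ==
w
r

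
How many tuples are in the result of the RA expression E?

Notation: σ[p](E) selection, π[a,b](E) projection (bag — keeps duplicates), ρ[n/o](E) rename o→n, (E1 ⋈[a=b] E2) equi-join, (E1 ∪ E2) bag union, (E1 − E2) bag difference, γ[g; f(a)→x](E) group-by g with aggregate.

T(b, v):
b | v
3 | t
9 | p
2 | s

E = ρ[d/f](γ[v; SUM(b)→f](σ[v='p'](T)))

Row counts bottom-up:
  T → 3
  σ[v='p'](T) → 1
  γ[v; SUM(b)→f](σ[v='p'](T)) → 1
  ρ[d/f](γ[v; SUM(b)→f](σ[v='p'](T))) → 1

|E| = 1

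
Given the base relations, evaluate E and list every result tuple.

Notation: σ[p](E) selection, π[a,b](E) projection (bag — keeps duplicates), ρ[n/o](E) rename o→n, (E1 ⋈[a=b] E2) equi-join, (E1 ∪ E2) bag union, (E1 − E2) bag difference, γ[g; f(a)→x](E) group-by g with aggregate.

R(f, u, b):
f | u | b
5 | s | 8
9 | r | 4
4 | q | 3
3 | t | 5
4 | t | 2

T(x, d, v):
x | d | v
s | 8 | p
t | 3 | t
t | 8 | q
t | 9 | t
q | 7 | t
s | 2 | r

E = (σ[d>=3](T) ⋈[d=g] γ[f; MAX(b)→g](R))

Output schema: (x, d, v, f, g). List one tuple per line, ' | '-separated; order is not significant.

Row counts bottom-up:
  T → 6
  σ[d>=3](T) → 5
  R → 5
  γ[f; MAX(b)→g](R) → 4
  (σ[d>=3](T) ⋈[d=g] γ[f; MAX(b)→g](R)) → 3

== RESULT ==
x | d | v | f | g
s | 8 | p | 5 | 8
t | 3 | t | 4 | 3
t | 8 | q | 5 | 8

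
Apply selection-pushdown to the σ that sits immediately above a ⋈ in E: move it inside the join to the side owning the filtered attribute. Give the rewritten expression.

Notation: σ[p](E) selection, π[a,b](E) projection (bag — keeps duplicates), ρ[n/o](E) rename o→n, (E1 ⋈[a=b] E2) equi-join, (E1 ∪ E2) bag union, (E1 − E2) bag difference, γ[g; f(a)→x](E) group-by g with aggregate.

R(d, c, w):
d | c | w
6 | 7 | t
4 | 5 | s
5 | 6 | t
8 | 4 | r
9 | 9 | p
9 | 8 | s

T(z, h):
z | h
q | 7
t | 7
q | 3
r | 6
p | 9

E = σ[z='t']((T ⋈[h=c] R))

σ filters on z, owned by the left side.
E' = (σ[z='t'](T) ⋈[h=c] R)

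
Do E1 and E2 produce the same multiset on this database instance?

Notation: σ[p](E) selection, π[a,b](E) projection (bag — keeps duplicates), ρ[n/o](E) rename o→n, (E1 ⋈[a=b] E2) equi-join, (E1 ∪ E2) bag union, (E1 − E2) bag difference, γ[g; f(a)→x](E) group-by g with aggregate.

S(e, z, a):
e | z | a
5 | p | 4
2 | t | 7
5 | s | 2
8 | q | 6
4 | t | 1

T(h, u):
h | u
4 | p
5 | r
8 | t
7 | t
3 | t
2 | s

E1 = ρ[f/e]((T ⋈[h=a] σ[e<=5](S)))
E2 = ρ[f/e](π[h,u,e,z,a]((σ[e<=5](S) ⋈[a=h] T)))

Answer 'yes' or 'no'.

E1 per-node cardinality:
  T → 6
  S → 5
  σ[e<=5](S) → 4
  (T ⋈[h=a] σ[e<=5](S)) → 3
  ρ[f/e]((T ⋈[h=a] σ[e<=5](S))) → 3
E2 per-node cardinality:
  S → 5
  σ[e<=5](S) → 4
  T → 6
  (σ[e<=5](S) ⋈[a=h] T) → 3
  π[h,u,e,z,a]((σ[e<=5](S) ⋈[a=h] T)) → 3
  ρ[f/e](π[h,u,e,z,a]((σ[e<=5](S) ⋈[a=h] T))) → 3

E1 and E2 produce the same multiset:
h | u | f | z | a
2 | s | 5 | s | 2
4 | p | 5 | p | 4
7 | t | 2 | t | 7

yes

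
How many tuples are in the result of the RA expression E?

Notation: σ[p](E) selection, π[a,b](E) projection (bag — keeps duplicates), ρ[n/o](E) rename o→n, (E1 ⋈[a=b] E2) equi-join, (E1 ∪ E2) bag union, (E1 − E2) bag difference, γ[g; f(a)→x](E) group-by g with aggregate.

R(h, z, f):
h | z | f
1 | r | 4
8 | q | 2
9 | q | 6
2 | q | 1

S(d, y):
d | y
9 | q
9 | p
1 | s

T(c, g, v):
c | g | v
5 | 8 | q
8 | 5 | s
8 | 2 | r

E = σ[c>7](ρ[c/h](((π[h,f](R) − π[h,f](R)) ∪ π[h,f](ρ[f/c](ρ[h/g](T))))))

Stepwise |·|:
  R → 4
  π[h,f](R) → 4
  R → 4
  π[h,f](R) → 4
  (π[h,f](R) − π[h,f](R)) → 0
  T → 3
  ρ[h/g](T) → 3
  ρ[f/c](ρ[h/g](T)) → 3
  π[h,f](ρ[f/c](ρ[h/g](T))) → 3
  ((π[h,f](R) − π[h,f](R)) ∪ π[h,f](ρ[f/c](ρ[h/g](T)))) → 3
  ρ[c/h](((π[h,f](R) − π[h,f](R)) ∪ π[h,f](ρ[f/c](ρ[h/g](T))))) → 3
  σ[c>7](ρ[c/h](((π[h,f](R) − π[h,f](R)) ∪ π[h,f](ρ[f/c](ρ[h/g](T)))))) → 1

|E| = 1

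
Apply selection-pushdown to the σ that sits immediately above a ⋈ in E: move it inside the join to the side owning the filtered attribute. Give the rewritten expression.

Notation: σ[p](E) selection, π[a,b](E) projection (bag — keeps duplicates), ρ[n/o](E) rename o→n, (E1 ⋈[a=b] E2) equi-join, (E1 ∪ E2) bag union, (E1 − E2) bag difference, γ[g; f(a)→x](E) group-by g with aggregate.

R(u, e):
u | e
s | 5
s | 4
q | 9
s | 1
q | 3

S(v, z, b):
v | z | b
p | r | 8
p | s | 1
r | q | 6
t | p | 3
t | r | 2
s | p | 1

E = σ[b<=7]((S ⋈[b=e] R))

σ filters on b, owned by the left side.
E' = (σ[b<=7](S) ⋈[b=e] R)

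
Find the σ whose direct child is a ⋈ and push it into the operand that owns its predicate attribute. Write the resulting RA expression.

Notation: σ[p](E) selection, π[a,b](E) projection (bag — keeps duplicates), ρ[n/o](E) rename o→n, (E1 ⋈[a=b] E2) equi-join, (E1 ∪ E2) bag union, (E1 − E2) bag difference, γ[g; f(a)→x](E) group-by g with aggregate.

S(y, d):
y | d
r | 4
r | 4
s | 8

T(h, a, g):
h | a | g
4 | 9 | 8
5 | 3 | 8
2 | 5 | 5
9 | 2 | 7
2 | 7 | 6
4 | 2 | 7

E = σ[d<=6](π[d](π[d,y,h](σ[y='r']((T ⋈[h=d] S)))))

σ filters on y, owned by the right side.
E' = σ[d<=6](π[d](π[d,y,h]((T ⋈[h=d] σ[y='r'](S)))))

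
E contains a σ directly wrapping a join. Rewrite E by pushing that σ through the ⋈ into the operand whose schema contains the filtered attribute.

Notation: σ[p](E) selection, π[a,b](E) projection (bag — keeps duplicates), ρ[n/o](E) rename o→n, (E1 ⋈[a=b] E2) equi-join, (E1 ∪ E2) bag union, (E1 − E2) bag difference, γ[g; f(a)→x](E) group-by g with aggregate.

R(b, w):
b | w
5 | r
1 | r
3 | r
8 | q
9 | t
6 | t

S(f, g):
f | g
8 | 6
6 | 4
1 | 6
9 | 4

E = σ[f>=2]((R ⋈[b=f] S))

σ filters on f, owned by the right side.
E' = (R ⋈[b=f] σ[f>=2](S))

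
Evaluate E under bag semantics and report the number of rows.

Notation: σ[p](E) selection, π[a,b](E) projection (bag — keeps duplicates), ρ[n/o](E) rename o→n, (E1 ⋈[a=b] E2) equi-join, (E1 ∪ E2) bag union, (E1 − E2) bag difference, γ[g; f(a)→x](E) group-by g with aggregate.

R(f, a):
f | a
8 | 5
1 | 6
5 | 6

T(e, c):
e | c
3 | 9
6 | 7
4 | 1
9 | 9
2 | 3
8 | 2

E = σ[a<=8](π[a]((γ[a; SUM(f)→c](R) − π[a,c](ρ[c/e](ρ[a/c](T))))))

Row counts bottom-up:
  R → 3
  γ[a; SUM(f)→c](R) → 2
  T → 6
  ρ[a/c](T) → 6
  ρ[c/e](ρ[a/c](T)) → 6
  π[a,c](ρ[c/e](ρ[a/c](T))) → 6
  (γ[a; SUM(f)→c](R) − π[a,c](ρ[c/e](ρ[a/c](T)))) → 2
  π[a]((γ[a; SUM(f)→c](R) − π[a,c](ρ[c/e](ρ[a/c](T))))) → 2
  σ[a<=8](π[a]((γ[a; SUM(f)→c](R) − π[a,c](ρ[c/e](ρ[a/c](T)))))) → 2

|E| = 2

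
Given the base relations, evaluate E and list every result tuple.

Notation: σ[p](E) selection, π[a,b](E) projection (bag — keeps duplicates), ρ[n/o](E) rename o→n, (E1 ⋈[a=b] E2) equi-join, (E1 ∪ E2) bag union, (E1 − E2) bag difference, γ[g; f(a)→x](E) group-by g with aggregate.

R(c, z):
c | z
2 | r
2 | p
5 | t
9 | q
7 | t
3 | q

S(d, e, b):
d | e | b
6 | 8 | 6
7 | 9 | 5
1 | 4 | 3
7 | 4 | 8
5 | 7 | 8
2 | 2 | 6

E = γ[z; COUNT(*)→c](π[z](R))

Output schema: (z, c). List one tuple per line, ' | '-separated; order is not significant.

Per-node cardinality:
  R → 6
  π[z](R) → 6
  γ[z; COUNT(*)→c](π[z](R)) → 4

== RESULT ==
z | c
p | 1
q | 2
r | 1
t | 2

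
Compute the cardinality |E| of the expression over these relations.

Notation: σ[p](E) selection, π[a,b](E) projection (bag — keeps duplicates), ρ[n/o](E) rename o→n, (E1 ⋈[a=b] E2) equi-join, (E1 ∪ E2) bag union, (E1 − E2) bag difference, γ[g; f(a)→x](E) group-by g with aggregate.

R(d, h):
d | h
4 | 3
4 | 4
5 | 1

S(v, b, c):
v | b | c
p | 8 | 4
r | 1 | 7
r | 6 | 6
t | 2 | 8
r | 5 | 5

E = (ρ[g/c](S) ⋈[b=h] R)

Stepwise |·|:
  S → 5
  ρ[g/c](S) → 5
  R → 3
  (ρ[g/c](S) ⋈[b=h] R) → 1

|E| = 1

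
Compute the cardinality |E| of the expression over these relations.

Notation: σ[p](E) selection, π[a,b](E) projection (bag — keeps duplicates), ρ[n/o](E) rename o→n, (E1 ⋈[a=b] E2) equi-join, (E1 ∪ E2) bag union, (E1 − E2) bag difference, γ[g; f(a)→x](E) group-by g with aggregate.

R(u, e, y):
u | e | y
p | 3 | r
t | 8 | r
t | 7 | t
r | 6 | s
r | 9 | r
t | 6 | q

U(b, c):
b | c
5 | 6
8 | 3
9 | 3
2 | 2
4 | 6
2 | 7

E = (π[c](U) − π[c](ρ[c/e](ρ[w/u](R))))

Per-node cardinality:
  U → 6
  π[c](U) → 6
  R → 6
  ρ[w/u](R) → 6
  ρ[c/e](ρ[w/u](R)) → 6
  π[c](ρ[c/e](ρ[w/u](R))) → 6
  (π[c](U) − π[c](ρ[c/e](ρ[w/u](R)))) → 2

|E| = 2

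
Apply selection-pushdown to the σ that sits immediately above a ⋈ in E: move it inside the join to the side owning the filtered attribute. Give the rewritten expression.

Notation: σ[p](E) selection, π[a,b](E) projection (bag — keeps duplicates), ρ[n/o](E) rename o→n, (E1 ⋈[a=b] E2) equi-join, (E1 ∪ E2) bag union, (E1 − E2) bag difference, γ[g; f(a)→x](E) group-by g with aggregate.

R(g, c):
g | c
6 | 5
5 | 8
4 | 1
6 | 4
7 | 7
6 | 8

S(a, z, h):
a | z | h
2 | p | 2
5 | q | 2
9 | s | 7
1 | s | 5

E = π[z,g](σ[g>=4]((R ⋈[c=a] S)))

σ filters on g, owned by the left side.
E' = π[z,g]((σ[g>=4](R) ⋈[c=a] S))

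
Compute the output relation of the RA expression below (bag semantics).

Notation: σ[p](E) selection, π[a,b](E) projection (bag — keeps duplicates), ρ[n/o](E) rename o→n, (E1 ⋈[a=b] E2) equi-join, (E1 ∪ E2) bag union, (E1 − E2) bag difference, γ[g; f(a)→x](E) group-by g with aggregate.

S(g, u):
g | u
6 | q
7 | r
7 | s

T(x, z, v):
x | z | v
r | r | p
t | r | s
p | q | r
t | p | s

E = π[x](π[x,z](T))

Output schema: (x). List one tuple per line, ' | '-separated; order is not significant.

Subexpression sizes:
  T → 4
  π[x,z](T) → 4
  π[x](π[x,z](T)) → 4

== RESULT ==
x
p
r
t
t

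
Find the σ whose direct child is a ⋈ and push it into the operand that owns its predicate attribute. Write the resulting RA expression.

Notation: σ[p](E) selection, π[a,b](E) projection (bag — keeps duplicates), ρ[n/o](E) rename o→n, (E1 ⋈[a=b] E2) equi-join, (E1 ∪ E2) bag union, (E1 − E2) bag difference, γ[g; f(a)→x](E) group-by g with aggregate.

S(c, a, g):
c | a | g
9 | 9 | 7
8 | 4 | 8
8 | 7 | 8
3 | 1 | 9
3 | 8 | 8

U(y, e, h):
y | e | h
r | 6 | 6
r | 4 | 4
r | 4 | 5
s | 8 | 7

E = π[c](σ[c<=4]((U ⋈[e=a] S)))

σ filters on c, owned by the right side.
E' = π[c]((U ⋈[e=a] σ[c<=4](S)))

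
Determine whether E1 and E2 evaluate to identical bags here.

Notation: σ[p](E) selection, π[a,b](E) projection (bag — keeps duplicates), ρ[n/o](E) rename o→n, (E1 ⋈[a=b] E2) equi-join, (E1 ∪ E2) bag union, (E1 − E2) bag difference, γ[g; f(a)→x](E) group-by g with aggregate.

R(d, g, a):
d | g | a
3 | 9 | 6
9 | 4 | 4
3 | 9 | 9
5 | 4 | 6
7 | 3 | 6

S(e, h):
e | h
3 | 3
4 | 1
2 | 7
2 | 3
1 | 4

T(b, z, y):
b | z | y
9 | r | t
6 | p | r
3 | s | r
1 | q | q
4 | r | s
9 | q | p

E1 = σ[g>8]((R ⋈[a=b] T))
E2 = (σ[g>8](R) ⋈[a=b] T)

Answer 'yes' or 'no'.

E1 stepwise |·|:
  R → 5
  T → 6
  (R ⋈[a=b] T) → 6
  σ[g>8]((R ⋈[a=b] T)) → 3
E2 stepwise |·|:
  R → 5
  σ[g>8](R) → 2
  T → 6
  (σ[g>8](R) ⋈[a=b] T) → 3

E1 and E2 produce the same multiset:
d | g | a | b | z | y
3 | 9 | 6 | 6 | p | r
3 | 9 | 9 | 9 | q | p
3 | 9 | 9 | 9 | r | t

yes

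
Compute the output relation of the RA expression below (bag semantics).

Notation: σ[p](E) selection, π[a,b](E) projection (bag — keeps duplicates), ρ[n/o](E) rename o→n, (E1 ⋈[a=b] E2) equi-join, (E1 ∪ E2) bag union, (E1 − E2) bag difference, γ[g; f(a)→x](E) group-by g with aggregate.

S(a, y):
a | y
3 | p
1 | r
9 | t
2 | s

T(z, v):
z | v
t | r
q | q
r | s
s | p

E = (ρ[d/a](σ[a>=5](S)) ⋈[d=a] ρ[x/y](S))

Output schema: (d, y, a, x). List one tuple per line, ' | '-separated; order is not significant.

Stepwise |·|:
  S → 4
  σ[a>=5](S) → 1
  ρ[d/a](σ[a>=5](S)) → 1
  S → 4
  ρ[x/y](S) → 4
  (ρ[d/a](σ[a>=5](S)) ⋈[d=a] ρ[x/y](S)) → 1

== RESULT ==
d | y | a | x
9 | t | 9 | t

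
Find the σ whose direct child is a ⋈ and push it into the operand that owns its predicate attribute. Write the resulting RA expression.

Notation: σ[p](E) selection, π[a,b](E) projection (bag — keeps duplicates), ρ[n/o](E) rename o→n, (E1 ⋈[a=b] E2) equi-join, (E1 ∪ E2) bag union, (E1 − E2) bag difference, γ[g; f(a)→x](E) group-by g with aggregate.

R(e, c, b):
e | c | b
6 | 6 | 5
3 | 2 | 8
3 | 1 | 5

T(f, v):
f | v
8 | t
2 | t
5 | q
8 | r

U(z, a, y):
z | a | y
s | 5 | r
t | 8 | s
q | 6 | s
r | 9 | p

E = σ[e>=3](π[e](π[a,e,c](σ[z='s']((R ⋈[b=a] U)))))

σ filters on z, owned by the right side.
E' = σ[e>=3](π[e](π[a,e,c]((R ⋈[b=a] σ[z='s'](U)))))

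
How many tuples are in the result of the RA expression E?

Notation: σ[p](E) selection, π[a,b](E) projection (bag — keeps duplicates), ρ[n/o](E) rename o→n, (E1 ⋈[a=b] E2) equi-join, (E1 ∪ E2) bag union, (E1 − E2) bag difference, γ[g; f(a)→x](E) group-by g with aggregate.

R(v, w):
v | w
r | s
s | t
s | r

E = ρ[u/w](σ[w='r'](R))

Stepwise |·|:
  R → 3
  σ[w='r'](R) → 1
  ρ[u/w](σ[w='r'](R)) → 1

|E| = 1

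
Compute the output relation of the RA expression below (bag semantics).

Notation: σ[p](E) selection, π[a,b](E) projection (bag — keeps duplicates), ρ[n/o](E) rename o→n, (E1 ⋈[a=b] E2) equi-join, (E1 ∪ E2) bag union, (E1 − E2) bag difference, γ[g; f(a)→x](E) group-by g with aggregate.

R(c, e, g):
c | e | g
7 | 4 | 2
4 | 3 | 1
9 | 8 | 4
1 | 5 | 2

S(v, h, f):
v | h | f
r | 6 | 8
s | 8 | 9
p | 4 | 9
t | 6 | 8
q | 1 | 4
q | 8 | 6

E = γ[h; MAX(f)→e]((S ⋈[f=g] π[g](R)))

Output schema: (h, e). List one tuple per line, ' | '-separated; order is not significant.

Stepwise |·|:
  S → 6
  R → 4
  π[g](R) → 4
  (S ⋈[f=g] π[g](R)) → 1
  γ[h; MAX(f)→e]((S ⋈[f=g] π[g](R))) → 1

== RESULT ==
h | e
1 | 4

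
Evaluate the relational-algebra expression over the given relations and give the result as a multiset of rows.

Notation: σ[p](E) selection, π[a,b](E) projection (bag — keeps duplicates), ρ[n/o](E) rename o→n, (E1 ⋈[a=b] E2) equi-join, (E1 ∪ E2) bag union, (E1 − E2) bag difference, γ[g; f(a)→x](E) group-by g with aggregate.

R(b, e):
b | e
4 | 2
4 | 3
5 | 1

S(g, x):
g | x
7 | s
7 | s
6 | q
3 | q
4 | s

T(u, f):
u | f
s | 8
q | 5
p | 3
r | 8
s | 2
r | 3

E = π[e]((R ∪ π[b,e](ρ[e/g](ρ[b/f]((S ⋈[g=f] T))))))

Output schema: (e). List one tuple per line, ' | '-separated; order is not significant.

Row counts bottom-up:
  R → 3
  S → 5
  T → 6
  (S ⋈[g=f] T) → 2
  ρ[b/f]((S ⋈[g=f] T)) → 2
  ρ[e/g](ρ[b/f]((S ⋈[g=f] T))) → 2
  π[b,e](ρ[e/g](ρ[b/f]((S ⋈[g=f] T)))) → 2
  (R ∪ π[b,e](ρ[e/g](ρ[b/f]((S ⋈[g=f] T))))) → 5
  π[e]((R ∪ π[b,e](ρ[e/g](ρ[b/f]((S ⋈[g=f] T)))))) → 5

== RESULT ==
e
1
2
3
3
3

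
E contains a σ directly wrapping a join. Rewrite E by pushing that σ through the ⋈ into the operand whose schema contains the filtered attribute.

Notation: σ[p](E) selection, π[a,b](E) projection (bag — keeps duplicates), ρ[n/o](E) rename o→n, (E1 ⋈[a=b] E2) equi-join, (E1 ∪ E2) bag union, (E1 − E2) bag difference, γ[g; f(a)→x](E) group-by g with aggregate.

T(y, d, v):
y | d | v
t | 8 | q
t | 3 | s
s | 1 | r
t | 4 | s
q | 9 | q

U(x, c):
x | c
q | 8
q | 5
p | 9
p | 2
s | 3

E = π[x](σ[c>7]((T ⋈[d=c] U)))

σ filters on c, owned by the right side.
E' = π[x]((T ⋈[d=c] σ[c>7](U)))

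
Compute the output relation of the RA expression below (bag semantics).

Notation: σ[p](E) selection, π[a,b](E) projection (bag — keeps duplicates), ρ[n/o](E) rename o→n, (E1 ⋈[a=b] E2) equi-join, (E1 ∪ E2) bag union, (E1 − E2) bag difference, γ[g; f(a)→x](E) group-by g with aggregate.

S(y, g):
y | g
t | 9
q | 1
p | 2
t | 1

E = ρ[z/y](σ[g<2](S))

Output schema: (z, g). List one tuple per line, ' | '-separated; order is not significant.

Per-node cardinality:
  S → 4
  σ[g<2](S) → 2
  ρ[z/y](σ[g<2](S)) → 2

== RESULT ==
z | g
q | 1
t | 1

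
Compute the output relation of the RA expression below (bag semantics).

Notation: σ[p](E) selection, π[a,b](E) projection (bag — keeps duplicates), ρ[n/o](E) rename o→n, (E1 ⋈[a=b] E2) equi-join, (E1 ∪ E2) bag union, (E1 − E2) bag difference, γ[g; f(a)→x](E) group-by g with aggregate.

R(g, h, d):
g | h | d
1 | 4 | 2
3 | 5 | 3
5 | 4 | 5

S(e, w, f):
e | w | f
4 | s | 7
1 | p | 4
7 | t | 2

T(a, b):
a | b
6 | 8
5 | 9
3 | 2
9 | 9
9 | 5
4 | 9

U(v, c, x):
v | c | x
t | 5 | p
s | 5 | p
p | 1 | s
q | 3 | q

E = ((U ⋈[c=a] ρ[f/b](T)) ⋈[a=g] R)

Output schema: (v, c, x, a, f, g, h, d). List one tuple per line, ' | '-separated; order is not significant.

Stepwise |·|:
  U → 4
  T → 6
  ρ[f/b](T) → 6
  (U ⋈[c=a] ρ[f/b](T)) → 3
  R → 3
  ((U ⋈[c=a] ρ[f/b](T)) ⋈[a=g] R) → 3

== RESULT ==
v | c | x | a | f | g | h | d
q | 3 | q | 3 | 2 | 3 | 5 | 3
s | 5 | p | 5 | 9 | 5 | 4 | 5
t | 5 | p | 5 | 9 | 5 | 4 | 5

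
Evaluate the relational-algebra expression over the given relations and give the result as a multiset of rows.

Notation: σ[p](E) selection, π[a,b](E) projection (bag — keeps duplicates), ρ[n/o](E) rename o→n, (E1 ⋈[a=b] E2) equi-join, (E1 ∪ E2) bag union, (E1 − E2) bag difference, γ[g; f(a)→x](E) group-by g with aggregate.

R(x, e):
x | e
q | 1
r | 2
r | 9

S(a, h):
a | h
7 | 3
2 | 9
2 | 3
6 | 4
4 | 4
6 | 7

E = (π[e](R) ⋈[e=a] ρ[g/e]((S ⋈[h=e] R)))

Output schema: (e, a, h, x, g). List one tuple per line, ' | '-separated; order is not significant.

Subexpression sizes:
  R → 3
  π[e](R) → 3
  S → 6
  R → 3
  (S ⋈[h=e] R) → 1
  ρ[g/e]((S ⋈[h=e] R)) → 1
  (π[e](R) ⋈[e=a] ρ[g/e]((S ⋈[h=e] R))) → 1

== RESULT ==
e | a | h | x | g
2 | 2 | 9 | r | 9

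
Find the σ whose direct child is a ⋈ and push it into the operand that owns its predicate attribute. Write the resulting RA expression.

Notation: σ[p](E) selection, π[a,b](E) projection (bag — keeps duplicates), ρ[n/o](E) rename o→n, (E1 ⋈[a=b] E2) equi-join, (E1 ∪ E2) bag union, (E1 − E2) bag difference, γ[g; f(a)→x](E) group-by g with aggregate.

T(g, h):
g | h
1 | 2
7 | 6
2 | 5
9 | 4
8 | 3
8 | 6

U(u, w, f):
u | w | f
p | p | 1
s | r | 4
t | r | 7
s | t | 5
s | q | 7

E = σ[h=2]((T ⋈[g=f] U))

σ filters on h, owned by the left side.
E' = (σ[h=2](T) ⋈[g=f] U)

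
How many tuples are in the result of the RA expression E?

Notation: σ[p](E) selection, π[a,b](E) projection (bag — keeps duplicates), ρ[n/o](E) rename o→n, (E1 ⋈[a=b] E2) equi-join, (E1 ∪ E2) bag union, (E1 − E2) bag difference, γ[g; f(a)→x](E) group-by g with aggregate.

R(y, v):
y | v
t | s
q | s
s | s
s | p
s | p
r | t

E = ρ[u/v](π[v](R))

Stepwise |·|:
  R → 6
  π[v](R) → 6
  ρ[u/v](π[v](R)) → 6

|E| = 6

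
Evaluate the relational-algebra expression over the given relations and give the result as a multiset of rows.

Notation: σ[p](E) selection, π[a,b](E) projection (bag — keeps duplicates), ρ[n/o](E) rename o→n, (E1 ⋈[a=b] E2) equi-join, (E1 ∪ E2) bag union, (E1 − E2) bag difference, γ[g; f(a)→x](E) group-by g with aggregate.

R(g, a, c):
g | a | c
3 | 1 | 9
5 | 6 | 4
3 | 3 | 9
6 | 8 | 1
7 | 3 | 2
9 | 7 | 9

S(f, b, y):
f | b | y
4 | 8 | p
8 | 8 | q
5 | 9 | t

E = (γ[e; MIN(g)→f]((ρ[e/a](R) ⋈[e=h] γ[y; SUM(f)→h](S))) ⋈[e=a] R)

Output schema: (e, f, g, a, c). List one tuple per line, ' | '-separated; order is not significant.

Subexpression sizes:
  R → 6
  ρ[e/a](R) → 6
  S → 3
  γ[y; SUM(f)→h](S) → 3
  (ρ[e/a](R) ⋈[e=h] γ[y; SUM(f)→h](S)) → 1
  γ[e; MIN(g)→f]((ρ[e/a](R) ⋈[e=h] γ[y; SUM(f)→h](S))) → 1
  R → 6
  (γ[e; MIN(g)→f]((ρ[e/a](R) ⋈[e=h] γ[y; SUM(f)→h](S))) ⋈[e=a] R) → 1

== RESULT ==
e | f | g | a | c
8 | 6 | 6 | 8 | 1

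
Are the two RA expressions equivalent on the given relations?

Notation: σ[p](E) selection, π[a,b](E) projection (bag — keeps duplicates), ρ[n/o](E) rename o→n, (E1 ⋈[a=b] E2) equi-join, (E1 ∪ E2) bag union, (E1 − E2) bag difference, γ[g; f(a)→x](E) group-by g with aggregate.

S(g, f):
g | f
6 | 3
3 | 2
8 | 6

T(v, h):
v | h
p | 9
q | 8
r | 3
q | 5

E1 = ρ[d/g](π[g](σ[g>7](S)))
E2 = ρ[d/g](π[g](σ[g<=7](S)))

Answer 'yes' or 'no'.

E1 stepwise |·|:
  S → 3
  σ[g>7](S) → 1
  π[g](σ[g>7](S)) → 1
  ρ[d/g](π[g](σ[g>7](S))) → 1
E2 stepwise |·|:
  S → 3
  σ[g<=7](S) → 2
  π[g](σ[g<=7](S)) → 2
  ρ[d/g](π[g](σ[g<=7](S))) → 2

E1 result:
d
8
E2 result:
d
3
6
Witness: (6,) appears 0× in E1 but 1× in E2.

no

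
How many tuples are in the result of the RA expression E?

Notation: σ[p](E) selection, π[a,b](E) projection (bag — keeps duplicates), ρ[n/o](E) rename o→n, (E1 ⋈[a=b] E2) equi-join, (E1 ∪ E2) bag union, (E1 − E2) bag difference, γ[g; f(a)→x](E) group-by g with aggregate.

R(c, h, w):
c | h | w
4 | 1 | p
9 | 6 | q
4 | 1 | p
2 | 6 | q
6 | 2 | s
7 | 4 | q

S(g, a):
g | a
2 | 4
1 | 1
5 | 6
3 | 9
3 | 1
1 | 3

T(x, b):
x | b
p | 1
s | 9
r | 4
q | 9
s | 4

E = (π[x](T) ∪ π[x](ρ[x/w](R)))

Row counts bottom-up:
  T → 5
  π[x](T) → 5
  R → 6
  ρ[x/w](R) → 6
  π[x](ρ[x/w](R)) → 6
  (π[x](T) ∪ π[x](ρ[x/w](R))) → 11

|E| = 11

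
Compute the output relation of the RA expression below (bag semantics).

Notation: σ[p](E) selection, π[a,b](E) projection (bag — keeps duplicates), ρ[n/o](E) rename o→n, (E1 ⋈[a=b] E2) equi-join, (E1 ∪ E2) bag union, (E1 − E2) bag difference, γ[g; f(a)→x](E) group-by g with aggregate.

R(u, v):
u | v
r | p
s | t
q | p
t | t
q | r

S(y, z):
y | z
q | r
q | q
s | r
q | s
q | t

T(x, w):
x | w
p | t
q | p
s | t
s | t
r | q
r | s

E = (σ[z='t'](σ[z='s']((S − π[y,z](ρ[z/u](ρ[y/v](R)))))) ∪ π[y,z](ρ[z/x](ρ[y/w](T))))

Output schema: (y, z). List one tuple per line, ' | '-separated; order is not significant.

Row counts bottom-up:
  S → 5
  R → 5
  ρ[y/v](R) → 5
  ρ[z/u](ρ[y/v](R)) → 5
  π[y,z](ρ[z/u](ρ[y/v](R))) → 5
  (S − π[y,z](ρ[z/u](ρ[y/v](R)))) → 5
  σ[z='s']((S − π[y,z](ρ[z/u](ρ[y/v](R))))) → 1
  σ[z='t'](σ[z='s']((S − π[y,z](ρ[z/u](ρ[y/v](R)))))) → 0
  T → 6
  ρ[y/w](T) → 6
  ρ[z/x](ρ[y/w](T)) → 6
  π[y,z](ρ[z/x](ρ[y/w](T))) → 6
  (σ[z='t'](σ[z='s']((S − π[y,z](ρ[z/u](ρ[y/v](R)))))) ∪ π[y,z](ρ[z/x](ρ[y/w](T)))) → 6

== RESULT ==
y | z
p | q
q | r
s | r
t | p
t | s
t | s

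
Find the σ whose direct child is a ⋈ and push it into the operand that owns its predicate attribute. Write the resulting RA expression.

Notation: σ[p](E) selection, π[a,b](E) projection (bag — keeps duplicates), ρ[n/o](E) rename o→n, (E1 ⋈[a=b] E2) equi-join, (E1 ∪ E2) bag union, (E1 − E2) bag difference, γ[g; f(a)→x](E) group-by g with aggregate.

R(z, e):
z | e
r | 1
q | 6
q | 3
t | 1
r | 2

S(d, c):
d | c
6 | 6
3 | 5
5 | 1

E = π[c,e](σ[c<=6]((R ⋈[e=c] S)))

σ filters on c, owned by the right side.
E' = π[c,e]((R ⋈[e=c] σ[c<=6](S)))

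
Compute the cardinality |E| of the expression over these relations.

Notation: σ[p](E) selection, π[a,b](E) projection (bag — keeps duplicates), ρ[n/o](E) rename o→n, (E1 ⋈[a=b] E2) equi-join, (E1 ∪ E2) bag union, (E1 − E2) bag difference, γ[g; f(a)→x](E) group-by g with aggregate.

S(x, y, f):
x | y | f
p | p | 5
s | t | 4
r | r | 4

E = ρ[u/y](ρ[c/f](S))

Subexpression sizes:
  S → 3
  ρ[c/f](S) → 3
  ρ[u/y](ρ[c/f](S)) → 3

|E| = 3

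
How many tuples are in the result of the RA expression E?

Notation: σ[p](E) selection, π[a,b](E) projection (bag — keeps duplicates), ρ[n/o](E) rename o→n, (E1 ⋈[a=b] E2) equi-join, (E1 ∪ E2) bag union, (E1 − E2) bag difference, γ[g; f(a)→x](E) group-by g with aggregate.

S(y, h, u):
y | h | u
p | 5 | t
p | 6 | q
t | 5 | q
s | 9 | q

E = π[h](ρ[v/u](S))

Subexpression sizes:
  S → 4
  ρ[v/u](S) → 4
  π[h](ρ[v/u](S)) → 4

|E| = 4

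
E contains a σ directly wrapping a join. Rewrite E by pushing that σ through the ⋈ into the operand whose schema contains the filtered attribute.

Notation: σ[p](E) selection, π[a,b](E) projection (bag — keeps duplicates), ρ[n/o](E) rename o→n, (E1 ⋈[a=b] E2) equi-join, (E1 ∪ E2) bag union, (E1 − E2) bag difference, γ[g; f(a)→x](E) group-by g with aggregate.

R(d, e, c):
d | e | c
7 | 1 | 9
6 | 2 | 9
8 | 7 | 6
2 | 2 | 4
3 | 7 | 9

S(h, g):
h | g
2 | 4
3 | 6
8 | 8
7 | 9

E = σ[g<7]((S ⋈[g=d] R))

σ filters on g, owned by the left side.
E' = (σ[g<7](S) ⋈[g=d] R)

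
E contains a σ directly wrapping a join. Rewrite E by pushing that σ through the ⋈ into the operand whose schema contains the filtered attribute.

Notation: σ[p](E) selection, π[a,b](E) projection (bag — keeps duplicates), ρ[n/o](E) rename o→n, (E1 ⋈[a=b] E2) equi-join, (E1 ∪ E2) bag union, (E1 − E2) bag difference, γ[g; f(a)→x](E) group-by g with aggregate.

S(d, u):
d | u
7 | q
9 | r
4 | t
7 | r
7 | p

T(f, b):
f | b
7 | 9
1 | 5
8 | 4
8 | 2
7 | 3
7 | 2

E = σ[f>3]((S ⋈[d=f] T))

σ filters on f, owned by the right side.
E' = (S ⋈[d=f] σ[f>3](T))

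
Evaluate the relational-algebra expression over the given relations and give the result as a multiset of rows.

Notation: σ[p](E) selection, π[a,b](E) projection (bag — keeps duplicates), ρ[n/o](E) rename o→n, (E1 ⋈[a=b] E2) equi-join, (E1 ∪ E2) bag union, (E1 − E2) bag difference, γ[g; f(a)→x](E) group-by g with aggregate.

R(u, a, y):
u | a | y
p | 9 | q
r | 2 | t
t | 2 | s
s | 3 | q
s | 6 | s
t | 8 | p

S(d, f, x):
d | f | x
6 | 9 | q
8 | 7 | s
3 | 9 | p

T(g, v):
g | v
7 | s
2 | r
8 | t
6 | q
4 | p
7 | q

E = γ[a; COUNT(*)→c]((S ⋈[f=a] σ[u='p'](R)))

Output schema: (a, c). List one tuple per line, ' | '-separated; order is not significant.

Stepwise |·|:
  S → 3
  R → 6
  σ[u='p'](R) → 1
  (S ⋈[f=a] σ[u='p'](R)) → 2
  γ[a; COUNT(*)→c]((S ⋈[f=a] σ[u='p'](R))) → 1

== RESULT ==
a | c
9 | 2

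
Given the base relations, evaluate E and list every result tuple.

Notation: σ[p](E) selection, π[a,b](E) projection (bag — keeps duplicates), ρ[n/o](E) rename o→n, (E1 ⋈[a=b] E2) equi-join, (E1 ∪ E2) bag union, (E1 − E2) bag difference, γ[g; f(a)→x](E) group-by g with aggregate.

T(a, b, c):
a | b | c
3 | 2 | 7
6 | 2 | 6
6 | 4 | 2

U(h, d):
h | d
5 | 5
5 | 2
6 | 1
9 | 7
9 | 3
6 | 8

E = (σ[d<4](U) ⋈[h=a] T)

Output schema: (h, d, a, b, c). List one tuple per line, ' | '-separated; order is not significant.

Per-node cardinality:
  U → 6
  σ[d<4](U) → 3
  T → 3
  (σ[d<4](U) ⋈[h=a] T) → 2

== RESULT ==
h | d | a | b | c
6 | 1 | 6 | 2 | 6
6 | 1 | 6 | 4 | 2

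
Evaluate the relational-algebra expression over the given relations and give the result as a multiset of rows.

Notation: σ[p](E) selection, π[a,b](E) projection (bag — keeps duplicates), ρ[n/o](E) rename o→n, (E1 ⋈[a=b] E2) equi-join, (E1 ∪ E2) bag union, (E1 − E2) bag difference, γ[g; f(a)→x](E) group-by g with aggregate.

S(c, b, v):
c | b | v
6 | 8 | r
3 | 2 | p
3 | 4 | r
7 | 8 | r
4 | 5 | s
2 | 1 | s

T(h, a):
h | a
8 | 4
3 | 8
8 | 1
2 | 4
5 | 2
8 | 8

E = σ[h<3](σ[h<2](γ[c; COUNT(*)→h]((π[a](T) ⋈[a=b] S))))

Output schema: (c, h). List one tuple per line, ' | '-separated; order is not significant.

Subexpression sizes:
  T → 6
  π[a](T) → 6
  S → 6
  (π[a](T) ⋈[a=b] S) → 8
  γ[c; COUNT(*)→h]((π[a](T) ⋈[a=b] S)) → 4
  σ[h<2](γ[c; COUNT(*)→h]((π[a](T) ⋈[a=b] S))) → 1
  σ[h<3](σ[h<2](γ[c; COUNT(*)→h]((π[a](T) ⋈[a=b] S)))) → 1

== RESULT ==
c | h
2 | 1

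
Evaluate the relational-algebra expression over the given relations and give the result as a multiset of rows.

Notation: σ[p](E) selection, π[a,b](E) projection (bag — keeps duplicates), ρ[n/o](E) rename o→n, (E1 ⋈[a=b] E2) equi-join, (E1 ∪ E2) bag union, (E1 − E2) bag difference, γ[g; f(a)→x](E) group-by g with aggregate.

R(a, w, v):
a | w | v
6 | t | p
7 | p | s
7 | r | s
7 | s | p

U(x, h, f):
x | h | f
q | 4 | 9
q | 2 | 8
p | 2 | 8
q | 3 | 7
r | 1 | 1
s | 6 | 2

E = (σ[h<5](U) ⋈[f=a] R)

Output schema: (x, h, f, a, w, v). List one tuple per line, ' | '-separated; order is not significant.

Subexpression sizes:
  U → 6
  σ[h<5](U) → 5
  R → 4
  (σ[h<5](U) ⋈[f=a] R) → 3

== RESULT ==
x | h | f | a | w | v
q | 3 | 7 | 7 | p | s
q | 3 | 7 | 7 | r | s
q | 3 | 7 | 7 | s | p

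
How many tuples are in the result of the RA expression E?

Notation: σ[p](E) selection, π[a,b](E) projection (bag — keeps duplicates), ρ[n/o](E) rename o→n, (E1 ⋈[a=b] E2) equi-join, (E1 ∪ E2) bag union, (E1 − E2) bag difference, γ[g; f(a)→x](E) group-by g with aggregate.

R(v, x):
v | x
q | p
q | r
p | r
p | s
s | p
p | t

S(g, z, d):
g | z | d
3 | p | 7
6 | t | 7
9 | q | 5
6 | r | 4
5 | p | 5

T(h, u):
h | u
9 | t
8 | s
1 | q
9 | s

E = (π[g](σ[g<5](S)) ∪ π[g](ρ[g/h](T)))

Subexpression sizes:
  S → 5
  σ[g<5](S) → 1
  π[g](σ[g<5](S)) → 1
  T → 4
  ρ[g/h](T) → 4
  π[g](ρ[g/h](T)) → 4
  (π[g](σ[g<5](S)) ∪ π[g](ρ[g/h](T))) → 5

|E| = 5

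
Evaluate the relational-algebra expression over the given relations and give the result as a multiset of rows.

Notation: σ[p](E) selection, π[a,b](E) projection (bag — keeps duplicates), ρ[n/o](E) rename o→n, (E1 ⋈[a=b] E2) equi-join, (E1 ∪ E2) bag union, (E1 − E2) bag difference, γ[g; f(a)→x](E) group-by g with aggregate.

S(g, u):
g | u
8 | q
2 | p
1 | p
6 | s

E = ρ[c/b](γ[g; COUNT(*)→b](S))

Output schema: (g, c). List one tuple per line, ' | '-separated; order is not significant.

Per-node cardinality:
  S → 4
  γ[g; COUNT(*)→b](S) → 4
  ρ[c/b](γ[g; COUNT(*)→b](S)) → 4

== RESULT ==
g | c
1 | 1
2 | 1
6 | 1
8 | 1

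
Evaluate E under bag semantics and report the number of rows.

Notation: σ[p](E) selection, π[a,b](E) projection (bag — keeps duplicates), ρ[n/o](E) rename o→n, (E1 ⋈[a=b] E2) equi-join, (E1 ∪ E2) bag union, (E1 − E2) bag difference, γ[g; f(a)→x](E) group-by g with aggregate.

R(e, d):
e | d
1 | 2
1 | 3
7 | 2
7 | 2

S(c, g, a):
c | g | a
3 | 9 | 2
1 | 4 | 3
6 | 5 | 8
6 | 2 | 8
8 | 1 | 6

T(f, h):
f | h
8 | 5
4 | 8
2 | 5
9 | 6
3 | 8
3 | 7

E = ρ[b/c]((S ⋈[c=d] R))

Per-node cardinality:
  S → 5
  R → 4
  (S ⋈[c=d] R) → 1
  ρ[b/c]((S ⋈[c=d] R)) → 1

|E| = 1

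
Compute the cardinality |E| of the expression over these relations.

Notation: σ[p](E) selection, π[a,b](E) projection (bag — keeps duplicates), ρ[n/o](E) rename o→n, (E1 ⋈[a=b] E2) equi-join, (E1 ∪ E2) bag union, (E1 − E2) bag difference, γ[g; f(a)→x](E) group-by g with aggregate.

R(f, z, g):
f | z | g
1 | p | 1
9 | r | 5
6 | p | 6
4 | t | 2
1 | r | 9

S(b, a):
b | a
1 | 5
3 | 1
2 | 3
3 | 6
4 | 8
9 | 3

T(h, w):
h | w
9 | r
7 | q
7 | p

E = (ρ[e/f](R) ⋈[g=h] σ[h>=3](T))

Row counts bottom-up:
  R → 5
  ρ[e/f](R) → 5
  T → 3
  σ[h>=3](T) → 3
  (ρ[e/f](R) ⋈[g=h] σ[h>=3](T)) → 1

|E| = 1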